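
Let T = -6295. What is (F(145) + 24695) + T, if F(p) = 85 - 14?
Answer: 18471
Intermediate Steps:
F(p) = 71
(F(145) + 24695) + T = (71 + 24695) - 6295 = 24766 - 6295 = 18471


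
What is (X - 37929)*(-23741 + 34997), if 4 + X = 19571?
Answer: -206682672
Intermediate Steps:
X = 19567 (X = -4 + 19571 = 19567)
(X - 37929)*(-23741 + 34997) = (19567 - 37929)*(-23741 + 34997) = -18362*11256 = -206682672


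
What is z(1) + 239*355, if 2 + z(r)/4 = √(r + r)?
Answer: 84837 + 4*√2 ≈ 84843.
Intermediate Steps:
z(r) = -8 + 4*√2*√r (z(r) = -8 + 4*√(r + r) = -8 + 4*√(2*r) = -8 + 4*(√2*√r) = -8 + 4*√2*√r)
z(1) + 239*355 = (-8 + 4*√2*√1) + 239*355 = (-8 + 4*√2*1) + 84845 = (-8 + 4*√2) + 84845 = 84837 + 4*√2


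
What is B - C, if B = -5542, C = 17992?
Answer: -23534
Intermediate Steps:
B - C = -5542 - 1*17992 = -5542 - 17992 = -23534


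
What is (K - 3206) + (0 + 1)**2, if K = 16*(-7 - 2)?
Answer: -3349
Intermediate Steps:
K = -144 (K = 16*(-9) = -144)
(K - 3206) + (0 + 1)**2 = (-144 - 3206) + (0 + 1)**2 = -3350 + 1**2 = -3350 + 1 = -3349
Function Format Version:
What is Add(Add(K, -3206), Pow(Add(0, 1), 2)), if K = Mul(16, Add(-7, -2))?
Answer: -3349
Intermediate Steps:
K = -144 (K = Mul(16, -9) = -144)
Add(Add(K, -3206), Pow(Add(0, 1), 2)) = Add(Add(-144, -3206), Pow(Add(0, 1), 2)) = Add(-3350, Pow(1, 2)) = Add(-3350, 1) = -3349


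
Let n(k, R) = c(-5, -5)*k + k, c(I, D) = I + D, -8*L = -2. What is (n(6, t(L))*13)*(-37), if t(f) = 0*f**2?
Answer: 25974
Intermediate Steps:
L = 1/4 (L = -1/8*(-2) = 1/4 ≈ 0.25000)
c(I, D) = D + I
t(f) = 0
n(k, R) = -9*k (n(k, R) = (-5 - 5)*k + k = -10*k + k = -9*k)
(n(6, t(L))*13)*(-37) = (-9*6*13)*(-37) = -54*13*(-37) = -702*(-37) = 25974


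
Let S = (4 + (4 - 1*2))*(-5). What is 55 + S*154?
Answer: -4565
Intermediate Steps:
S = -30 (S = (4 + (4 - 2))*(-5) = (4 + 2)*(-5) = 6*(-5) = -30)
55 + S*154 = 55 - 30*154 = 55 - 4620 = -4565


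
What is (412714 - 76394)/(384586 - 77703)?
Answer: 336320/306883 ≈ 1.0959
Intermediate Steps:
(412714 - 76394)/(384586 - 77703) = 336320/306883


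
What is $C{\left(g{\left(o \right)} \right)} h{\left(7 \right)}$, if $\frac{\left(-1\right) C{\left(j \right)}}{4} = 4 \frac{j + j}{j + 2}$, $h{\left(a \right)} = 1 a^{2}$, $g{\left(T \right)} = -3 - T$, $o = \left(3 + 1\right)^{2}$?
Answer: $- \frac{29792}{17} \approx -1752.5$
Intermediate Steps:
$o = 16$ ($o = 4^{2} = 16$)
$h{\left(a \right)} = a^{2}$
$C{\left(j \right)} = - \frac{32 j}{2 + j}$ ($C{\left(j \right)} = - 4 \cdot 4 \frac{j + j}{j + 2} = - 4 \cdot 4 \frac{2 j}{2 + j} = - 4 \frac{8 j}{2 + j} = - \frac{32 j}{2 + j}$)
$C{\left(g{\left(o \right)} \right)} h{\left(7 \right)} = - \frac{32 \left(-3 - 16\right)}{2 - 19} \cdot 7^{2} = - \frac{32 \left(-3 - 16\right)}{2 - 19} \cdot 49 = \left(-32\right) \left(-19\right) \frac{1}{2 - 19} \cdot 49 = \left(-32\right) \left(-19\right) \frac{1}{-17} \cdot 49 = \left(-32\right) \left(-19\right) \left(- \frac{1}{17}\right) 49 = \left(- \frac{608}{17}\right) 49 = - \frac{29792}{17}$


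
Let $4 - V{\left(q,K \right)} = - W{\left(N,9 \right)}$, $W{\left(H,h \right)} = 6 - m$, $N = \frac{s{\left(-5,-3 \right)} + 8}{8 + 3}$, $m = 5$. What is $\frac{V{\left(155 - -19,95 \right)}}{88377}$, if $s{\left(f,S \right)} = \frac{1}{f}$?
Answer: $\frac{5}{88377} \approx 5.6576 \cdot 10^{-5}$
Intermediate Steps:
$N = \frac{39}{55}$ ($N = \frac{\frac{1}{-5} + 8}{8 + 3} = \frac{- \frac{1}{5} + 8}{11} = \frac{39}{5} \cdot \frac{1}{11} = \frac{39}{55} \approx 0.70909$)
$W{\left(H,h \right)} = 1$ ($W{\left(H,h \right)} = 6 - 5 = 1$)
$V{\left(q,K \right)} = 5$ ($V{\left(q,K \right)} = 4 - \left(-1\right) 1 = 4 - -1 = 4 + 1 = 5$)
$\frac{V{\left(155 - -19,95 \right)}}{88377} = \frac{5}{88377}$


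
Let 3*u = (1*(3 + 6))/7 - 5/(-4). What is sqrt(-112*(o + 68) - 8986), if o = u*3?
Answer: I*sqrt(16886) ≈ 129.95*I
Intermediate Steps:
u = 71/84 (u = ((1*(3 + 6))/7 - 5/(-4))/3 = ((1*9)*(1/7) - 5*(-1/4))/3 = (9*(1/7) + 5/4)/3 = (9/7 + 5/4)/3 = (1/3)*(71/28) = 71/84 ≈ 0.84524)
o = 71/28 (o = (71/84)*3 = 71/28 ≈ 2.5357)
sqrt(-112*(o + 68) - 8986) = sqrt(-112*(71/28 + 68) - 8986) = sqrt(-112*1975/28 - 8986) = sqrt(-7900 - 8986) = sqrt(-16886) = I*sqrt(16886)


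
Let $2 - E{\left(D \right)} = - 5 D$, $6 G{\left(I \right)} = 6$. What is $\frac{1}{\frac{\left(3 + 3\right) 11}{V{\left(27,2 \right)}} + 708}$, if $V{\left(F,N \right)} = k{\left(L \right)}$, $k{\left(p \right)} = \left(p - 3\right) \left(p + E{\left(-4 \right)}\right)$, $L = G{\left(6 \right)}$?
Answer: $\frac{17}{12069} \approx 0.0014086$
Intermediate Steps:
$G{\left(I \right)} = 1$ ($G{\left(I \right)} = \frac{1}{6} \cdot 6 = 1$)
$E{\left(D \right)} = 2 + 5 D$ ($E{\left(D \right)} = 2 - - 5 D = 2 + 5 D$)
$L = 1$
$k{\left(p \right)} = \left(-18 + p\right) \left(-3 + p\right)$ ($k{\left(p \right)} = \left(p - 3\right) \left(p + \left(2 + 5 \left(-4\right)\right)\right) = \left(-3 + p\right) \left(p + \left(2 - 20\right)\right) = \left(-3 + p\right) \left(p - 18\right) = \left(-3 + p\right) \left(-18 + p\right) = \left(-18 + p\right) \left(-3 + p\right)$)
$V{\left(F,N \right)} = 34$ ($V{\left(F,N \right)} = 54 + 1^{2} - 21 = 54 + 1 - 21 = 34$)
$\frac{1}{\frac{\left(3 + 3\right) 11}{V{\left(27,2 \right)}} + 708} = \frac{1}{\frac{\left(3 + 3\right) 11}{34} + 708} = \frac{1}{6 \cdot 11 \cdot \frac{1}{34} + 708} = \frac{1}{66 \cdot \frac{1}{34} + 708} = \frac{1}{\frac{33}{17} + 708} = \frac{1}{\frac{12069}{17}} = \frac{17}{12069}$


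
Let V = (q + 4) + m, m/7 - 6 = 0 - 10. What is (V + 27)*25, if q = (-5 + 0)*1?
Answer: -50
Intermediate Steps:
m = -28 (m = 42 + 7*(0 - 10) = 42 + 7*(-10) = 42 - 70 = -28)
q = -5 (q = -5*1 = -5)
V = -29 (V = (-5 + 4) - 28 = -1 - 28 = -29)
(V + 27)*25 = (-29 + 27)*25 = -2*25 = -50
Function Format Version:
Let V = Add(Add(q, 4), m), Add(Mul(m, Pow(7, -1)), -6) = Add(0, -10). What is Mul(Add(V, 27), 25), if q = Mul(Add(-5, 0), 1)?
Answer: -50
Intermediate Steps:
m = -28 (m = Add(42, Mul(7, Add(0, -10))) = Add(42, Mul(7, -10)) = Add(42, -70) = -28)
q = -5 (q = Mul(-5, 1) = -5)
V = -29 (V = Add(Add(-5, 4), -28) = Add(-1, -28) = -29)
Mul(Add(V, 27), 25) = Mul(Add(-29, 27), 25) = Mul(-2, 25) = -50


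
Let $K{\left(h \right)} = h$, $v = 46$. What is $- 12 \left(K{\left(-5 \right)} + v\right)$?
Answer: $-492$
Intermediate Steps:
$- 12 \left(K{\left(-5 \right)} + v\right) = - 12 \left(-5 + 46\right) = \left(-12\right) 41 = -492$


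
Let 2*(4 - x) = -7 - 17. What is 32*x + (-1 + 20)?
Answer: 531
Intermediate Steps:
x = 16 (x = 4 - (-7 - 17)/2 = 4 - 1/2*(-24) = 4 + 12 = 16)
32*x + (-1 + 20) = 32*16 + (-1 + 20) = 512 + 19 = 531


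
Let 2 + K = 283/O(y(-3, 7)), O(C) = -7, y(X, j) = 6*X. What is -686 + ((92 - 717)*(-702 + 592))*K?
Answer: -20423552/7 ≈ -2.9177e+6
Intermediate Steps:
K = -297/7 (K = -2 + 283/(-7) = -2 + 283*(-1/7) = -2 - 283/7 = -297/7 ≈ -42.429)
-686 + ((92 - 717)*(-702 + 592))*K = -686 + ((92 - 717)*(-702 + 592))*(-297/7) = -686 - 625*(-110)*(-297/7) = -686 + 68750*(-297/7) = -686 - 20418750/7 = -20423552/7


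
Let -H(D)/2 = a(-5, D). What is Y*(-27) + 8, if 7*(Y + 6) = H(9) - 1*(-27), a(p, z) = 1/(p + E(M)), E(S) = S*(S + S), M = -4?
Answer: 463/7 ≈ 66.143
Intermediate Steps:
E(S) = 2*S² (E(S) = S*(2*S) = 2*S²)
a(p, z) = 1/(32 + p) (a(p, z) = 1/(p + 2*(-4)²) = 1/(p + 2*16) = 1/(p + 32) = 1/(32 + p))
H(D) = -2/27 (H(D) = -2/(32 - 5) = -2/27)
Y = -407/189 (Y = -6 + (-2/27 - 1*(-27))/7 = -6 + (-2/27 + 27)/7 = -6 + (⅐)*(727/27) = -6 + 727/189 = -407/189 ≈ -2.1534)
Y*(-27) + 8 = -407/189*(-27) + 8 = 407/7 + 8 = 463/7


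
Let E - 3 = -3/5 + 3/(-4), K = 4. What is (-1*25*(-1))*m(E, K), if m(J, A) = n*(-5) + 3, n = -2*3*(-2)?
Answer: -1425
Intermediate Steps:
n = 12 (n = -6*(-2) = 12)
E = 33/20 (E = 3 + (-3/5 + 3/(-4)) = 3 + (-3*⅕ + 3*(-¼)) = 3 + (-⅗ - ¾) = 3 - 27/20 = 33/20 ≈ 1.6500)
m(J, A) = -57 (m(J, A) = 12*(-5) + 3 = -60 + 3 = -57)
(-1*25*(-1))*m(E, K) = (-1*25*(-1))*(-57) = -25*(-1)*(-57) = 25*(-57) = -1425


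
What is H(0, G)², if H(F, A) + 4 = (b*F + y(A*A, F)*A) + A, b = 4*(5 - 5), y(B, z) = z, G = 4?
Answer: 0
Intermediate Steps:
b = 0 (b = 4*0 = 0)
H(F, A) = -4 + A + A*F (H(F, A) = -4 + ((0*F + F*A) + A) = -4 + ((0 + A*F) + A) = -4 + (A*F + A) = -4 + (A + A*F) = -4 + A + A*F)
H(0, G)² = (-4 + 4 + 4*0)² = (-4 + 4 + 0)² = 0² = 0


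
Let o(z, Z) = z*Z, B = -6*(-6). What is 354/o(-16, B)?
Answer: -59/96 ≈ -0.61458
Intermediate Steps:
B = 36 (B = -1*(-36) = 36)
o(z, Z) = Z*z
354/o(-16, B) = 354/((36*(-16))) = 354/(-576) = 354*(-1/576) = -59/96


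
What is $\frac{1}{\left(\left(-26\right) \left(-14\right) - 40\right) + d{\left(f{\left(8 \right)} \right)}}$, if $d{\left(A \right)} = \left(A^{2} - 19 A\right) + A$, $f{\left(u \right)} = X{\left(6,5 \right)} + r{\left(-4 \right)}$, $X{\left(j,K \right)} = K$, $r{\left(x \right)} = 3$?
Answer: $\frac{1}{244} \approx 0.0040984$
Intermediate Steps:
$f{\left(u \right)} = 8$ ($f{\left(u \right)} = 5 + 3 = 8$)
$d{\left(A \right)} = A^{2} - 18 A$
$\frac{1}{\left(\left(-26\right) \left(-14\right) - 40\right) + d{\left(f{\left(8 \right)} \right)}} = \frac{1}{\left(\left(-26\right) \left(-14\right) - 40\right) + 8 \left(-18 + 8\right)} = \frac{1}{\left(364 - 40\right) + 8 \left(-10\right)} = \frac{1}{324 - 80} = \frac{1}{244}$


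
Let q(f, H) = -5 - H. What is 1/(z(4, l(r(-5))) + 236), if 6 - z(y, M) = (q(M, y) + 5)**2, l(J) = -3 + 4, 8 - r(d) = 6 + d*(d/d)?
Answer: 1/226 ≈ 0.0044248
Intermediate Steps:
r(d) = 2 - d (r(d) = 8 - (6 + d*(d/d)) = 8 - (6 + d*1) = 8 - (6 + d) = 8 + (-6 - d) = 2 - d)
l(J) = 1
z(y, M) = 6 - y**2 (z(y, M) = 6 - ((-5 - y) + 5)**2 = 6 - (-y)**2 = 6 - y**2)
1/(z(4, l(r(-5))) + 236) = 1/((6 - 1*4**2) + 236) = 1/((6 - 1*16) + 236) = 1/((6 - 16) + 236) = 1/(-10 + 236) = 1/226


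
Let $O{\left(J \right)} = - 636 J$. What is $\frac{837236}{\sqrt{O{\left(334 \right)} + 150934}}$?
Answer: $- \frac{418618 i \sqrt{61490}}{30745} \approx - 3376.3 i$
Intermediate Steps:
$\frac{837236}{\sqrt{O{\left(334 \right)} + 150934}} = \frac{837236}{\sqrt{\left(-636\right) 334 + 150934}} = \frac{837236}{\sqrt{-212424 + 150934}} = \frac{837236}{\sqrt{-61490}} = \frac{837236}{i \sqrt{61490}} = 837236 \left(- \frac{i \sqrt{61490}}{61490}\right) = - \frac{418618 i \sqrt{61490}}{30745}$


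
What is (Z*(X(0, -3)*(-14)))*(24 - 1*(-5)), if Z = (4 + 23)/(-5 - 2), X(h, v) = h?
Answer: 0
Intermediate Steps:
Z = -27/7 (Z = 27/(-7) = 27*(-⅐) = -27/7 ≈ -3.8571)
(Z*(X(0, -3)*(-14)))*(24 - 1*(-5)) = (-0*(-14))*(24 - 1*(-5)) = (-27/7*0)*(24 + 5) = 0*29 = 0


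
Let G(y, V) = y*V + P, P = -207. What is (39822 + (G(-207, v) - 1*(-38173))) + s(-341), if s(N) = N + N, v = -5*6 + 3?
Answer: 82695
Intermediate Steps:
v = -27 (v = -30 + 3 = -27)
s(N) = 2*N
G(y, V) = -207 + V*y (G(y, V) = y*V - 207 = V*y - 207 = -207 + V*y)
(39822 + (G(-207, v) - 1*(-38173))) + s(-341) = (39822 + ((-207 - 27*(-207)) - 1*(-38173))) + 2*(-341) = (39822 + ((-207 + 5589) + 38173)) - 682 = (39822 + (5382 + 38173)) - 682 = (39822 + 43555) - 682 = 83377 - 682 = 82695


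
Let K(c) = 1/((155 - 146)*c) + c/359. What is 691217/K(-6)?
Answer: -13399932762/683 ≈ -1.9619e+7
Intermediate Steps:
K(c) = 1/(9*c) + c/359 (K(c) = 1/(9*c) + c*(1/359) = 1/(9*c) + c/359)
691217/K(-6) = 691217/((1/9)/(-6) + (1/359)*(-6)) = 691217/((1/9)*(-1/6) - 6/359) = 691217/(-1/54 - 6/359) = 691217/(-683/19386) = 691217*(-19386/683) = -13399932762/683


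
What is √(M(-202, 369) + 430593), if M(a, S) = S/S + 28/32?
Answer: 3*√765502/4 ≈ 656.20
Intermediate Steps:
M(a, S) = 15/8 (M(a, S) = 1 + 28*(1/32) = 1 + 7/8 = 15/8)
√(M(-202, 369) + 430593) = √(15/8 + 430593) = √(3444759/8) = 3*√765502/4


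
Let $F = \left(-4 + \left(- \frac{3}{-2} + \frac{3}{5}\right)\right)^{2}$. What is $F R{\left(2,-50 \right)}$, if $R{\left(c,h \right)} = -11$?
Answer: $- \frac{3971}{100} \approx -39.71$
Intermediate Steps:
$F = \frac{361}{100}$ ($F = \left(-4 + \left(\left(-3\right) \left(- \frac{1}{2}\right) + 3 \cdot \frac{1}{5}\right)\right)^{2} = \left(-4 + \left(\frac{3}{2} + \frac{3}{5}\right)\right)^{2} = \left(-4 + \frac{21}{10}\right)^{2} = \left(- \frac{19}{10}\right)^{2} = \frac{361}{100} \approx 3.61$)
$F R{\left(2,-50 \right)} = \frac{361}{100} \left(-11\right) = - \frac{3971}{100}$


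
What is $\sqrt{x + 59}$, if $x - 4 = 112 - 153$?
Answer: $\sqrt{22} \approx 4.6904$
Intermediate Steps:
$x = -37$ ($x = 4 + \left(112 - 153\right) = 4 - 41 = -37$)
$\sqrt{x + 59} = \sqrt{-37 + 59} = \sqrt{22}$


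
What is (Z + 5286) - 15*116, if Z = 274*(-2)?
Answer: 2998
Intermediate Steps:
Z = -548
(Z + 5286) - 15*116 = (-548 + 5286) - 15*116 = 4738 - 1740 = 2998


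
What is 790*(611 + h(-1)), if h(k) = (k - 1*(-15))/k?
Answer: 471630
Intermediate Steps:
h(k) = (15 + k)/k (h(k) = (k + 15)/k = (15 + k)/k)
790*(611 + h(-1)) = 790*(611 + (15 - 1)/(-1)) = 790*(611 - 1*14) = 790*(611 - 14) = 790*597 = 471630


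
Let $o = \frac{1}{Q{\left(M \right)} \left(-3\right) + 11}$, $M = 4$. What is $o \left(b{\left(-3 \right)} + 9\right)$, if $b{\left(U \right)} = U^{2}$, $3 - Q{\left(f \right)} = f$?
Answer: $\frac{9}{7} \approx 1.2857$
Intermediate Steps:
$Q{\left(f \right)} = 3 - f$
$o = \frac{1}{14}$ ($o = \frac{1}{\left(3 - 4\right) \left(-3\right) + 11} = \frac{1}{\left(-1\right) \left(-3\right) + 11} = \frac{1}{3 + 11} = \frac{1}{14} \approx 0.071429$)
$o \left(b{\left(-3 \right)} + 9\right) = \frac{\left(-3\right)^{2} + 9}{14} = \frac{9 + 9}{14} = \frac{1}{14} \cdot 18 = \frac{9}{7}$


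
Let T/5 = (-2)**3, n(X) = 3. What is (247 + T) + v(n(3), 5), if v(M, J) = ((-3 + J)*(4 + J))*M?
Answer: 261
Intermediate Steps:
v(M, J) = M*(-3 + J)*(4 + J)
T = -40 (T = 5*(-2)**3 = 5*(-8) = -40)
(247 + T) + v(n(3), 5) = (247 - 40) + 3*(-12 + 5 + 5**2) = 207 + 3*(-12 + 5 + 25) = 207 + 3*18 = 207 + 54 = 261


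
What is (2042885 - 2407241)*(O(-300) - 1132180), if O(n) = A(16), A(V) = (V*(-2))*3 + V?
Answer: 412545724560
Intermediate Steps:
A(V) = -5*V (A(V) = -2*V*3 + V = -6*V + V = -5*V)
O(n) = -80 (O(n) = -5*16 = -80)
(2042885 - 2407241)*(O(-300) - 1132180) = (2042885 - 2407241)*(-80 - 1132180) = -364356*(-1132260) = 412545724560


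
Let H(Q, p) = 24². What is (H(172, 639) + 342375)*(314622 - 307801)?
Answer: 2339268771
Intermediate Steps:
H(Q, p) = 576
(H(172, 639) + 342375)*(314622 - 307801) = (576 + 342375)*(314622 - 307801) = 342951*6821 = 2339268771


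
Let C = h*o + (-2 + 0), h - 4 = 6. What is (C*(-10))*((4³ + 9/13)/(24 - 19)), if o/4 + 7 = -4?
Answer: 57188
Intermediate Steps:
h = 10 (h = 4 + 6 = 10)
o = -44 (o = -28 + 4*(-4) = -28 - 16 = -44)
C = -442 (C = 10*(-44) + (-2 + 0) = -440 - 2 = -442)
(C*(-10))*((4³ + 9/13)/(24 - 19)) = (-442*(-10))*((4³ + 9/13)/(24 - 19)) = 4420*((64 + 9*(1/13))/5) = 4420*((64 + 9/13)*(⅕)) = 4420*((841/13)*(⅕)) = 4420*(841/65) = 57188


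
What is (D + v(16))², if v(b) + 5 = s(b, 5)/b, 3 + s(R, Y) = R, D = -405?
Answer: 42863209/256 ≈ 1.6743e+5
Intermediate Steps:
s(R, Y) = -3 + R
v(b) = -5 + (-3 + b)/b
(D + v(16))² = (-405 + (-4 - 3/16))² = (-405 - 67/16)² = (-6547/16)² = 42863209/256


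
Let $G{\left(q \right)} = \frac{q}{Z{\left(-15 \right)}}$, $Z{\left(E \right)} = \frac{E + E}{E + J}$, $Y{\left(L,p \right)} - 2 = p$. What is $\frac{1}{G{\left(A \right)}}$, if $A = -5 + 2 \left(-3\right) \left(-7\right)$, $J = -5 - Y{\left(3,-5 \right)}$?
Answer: $\frac{30}{629} \approx 0.047695$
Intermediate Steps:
$Y{\left(L,p \right)} = 2 + p$
$J = -2$ ($J = -5 - \left(2 - 5\right) = -5 - -3 = -5 + 3 = -2$)
$A = 37$ ($A = -5 - -42 = -5 + 42 = 37$)
$Z{\left(E \right)} = \frac{2 E}{-2 + E}$ ($Z{\left(E \right)} = \frac{E + E}{E - 2} = \frac{2 E}{-2 + E}$)
$G{\left(q \right)} = \frac{17 q}{30}$ ($G{\left(q \right)} = \frac{q}{2 \left(-15\right) \frac{1}{-2 - 15}} = \frac{q}{2 \left(-15\right) \frac{1}{-17}} = \frac{q}{2 \left(-15\right) \left(- \frac{1}{17}\right)} = \frac{q}{\frac{30}{17}} = q \frac{17}{30} = \frac{17 q}{30}$)
$\frac{1}{G{\left(A \right)}} = \frac{1}{\frac{17}{30} \cdot 37} = \frac{1}{\frac{629}{30}} = \frac{30}{629}$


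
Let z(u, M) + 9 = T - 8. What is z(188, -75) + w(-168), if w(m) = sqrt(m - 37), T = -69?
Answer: -86 + I*sqrt(205) ≈ -86.0 + 14.318*I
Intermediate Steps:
z(u, M) = -86 (z(u, M) = -9 + (-69 - 8) = -9 - 77 = -86)
w(m) = sqrt(-37 + m)
z(188, -75) + w(-168) = -86 + sqrt(-37 - 168) = -86 + sqrt(-205) = -86 + I*sqrt(205)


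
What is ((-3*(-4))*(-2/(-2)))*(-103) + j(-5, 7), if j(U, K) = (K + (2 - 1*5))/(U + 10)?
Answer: -6176/5 ≈ -1235.2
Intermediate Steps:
j(U, K) = (-3 + K)/(10 + U) (j(U, K) = (K + (2 - 5))/(10 + U) = (K - 3)/(10 + U) = (-3 + K)/(10 + U))
((-3*(-4))*(-2/(-2)))*(-103) + j(-5, 7) = ((-3*(-4))*(-2/(-2)))*(-103) + (-3 + 7)/(10 - 5) = (12*(-2*(-1/2)))*(-103) + 4/5 = (12*1)*(-103) + (1/5)*4 = 12*(-103) + 4/5 = -1236 + 4/5 = -6176/5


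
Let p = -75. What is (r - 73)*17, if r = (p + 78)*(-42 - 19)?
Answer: -4352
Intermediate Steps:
r = -183 (r = (-75 + 78)*(-42 - 19) = 3*(-61) = -183)
(r - 73)*17 = (-183 - 73)*17 = -256*17 = -4352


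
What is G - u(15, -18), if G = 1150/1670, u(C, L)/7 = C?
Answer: -17420/167 ≈ -104.31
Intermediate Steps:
u(C, L) = 7*C
G = 115/167 (G = 1150*(1/1670) = 115/167 ≈ 0.68862)
G - u(15, -18) = 115/167 - 7*15 = 115/167 - 1*105 = 115/167 - 105 = -17420/167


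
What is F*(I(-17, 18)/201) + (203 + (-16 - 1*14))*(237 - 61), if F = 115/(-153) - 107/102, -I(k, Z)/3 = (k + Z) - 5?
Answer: 312121346/10251 ≈ 30448.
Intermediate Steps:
I(k, Z) = 15 - 3*Z - 3*k (I(k, Z) = -3*((k + Z) - 5) = -3*((Z + k) - 5) = -3*(-5 + Z + k) = 15 - 3*Z - 3*k)
F = -551/306 (F = 115*(-1/153) - 107*1/102 = -115/153 - 107/102 = -551/306 ≈ -1.8007)
F*(I(-17, 18)/201) + (203 + (-16 - 1*14))*(237 - 61) = -551*(15 - 3*18 - 3*(-17))/(306*201) + (203 + (-16 - 1*14))*(237 - 61) = -551*(15 - 54 + 51)/(306*201) + (203 + (-16 - 14))*176 = -1102/(51*201) + (203 - 30)*176 = -551/306*4/67 + 173*176 = -1102/10251 + 30448 = 312121346/10251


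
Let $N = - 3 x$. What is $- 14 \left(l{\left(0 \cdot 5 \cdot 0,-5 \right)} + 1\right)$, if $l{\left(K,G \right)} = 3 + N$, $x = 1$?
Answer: $-14$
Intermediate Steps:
$N = -3$ ($N = \left(-3\right) 1 = -3$)
$l{\left(K,G \right)} = 0$ ($l{\left(K,G \right)} = 3 - 3 = 0$)
$- 14 \left(l{\left(0 \cdot 5 \cdot 0,-5 \right)} + 1\right) = - 14 \left(0 + 1\right) = \left(-14\right) 1 = -14$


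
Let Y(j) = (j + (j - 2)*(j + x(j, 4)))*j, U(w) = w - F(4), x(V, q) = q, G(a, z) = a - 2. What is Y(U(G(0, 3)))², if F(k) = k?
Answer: 3600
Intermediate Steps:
G(a, z) = -2 + a
U(w) = -4 + w (U(w) = w - 1*4 = w - 4 = -4 + w)
Y(j) = j*(j + (-2 + j)*(4 + j)) (Y(j) = (j + (j - 2)*(j + 4))*j = (j + (-2 + j)*(4 + j))*j = j*(j + (-2 + j)*(4 + j)))
Y(U(G(0, 3)))² = ((-4 + (-2 + 0))*(-8 + (-4 + (-2 + 0))² + 3*(-4 + (-2 + 0))))² = ((-4 - 2)*(-8 + (-4 - 2)² + 3*(-4 - 2)))² = (-6*(-8 + (-6)² + 3*(-6)))² = (-6*(-8 + 36 - 18))² = (-6*10)² = (-60)² = 3600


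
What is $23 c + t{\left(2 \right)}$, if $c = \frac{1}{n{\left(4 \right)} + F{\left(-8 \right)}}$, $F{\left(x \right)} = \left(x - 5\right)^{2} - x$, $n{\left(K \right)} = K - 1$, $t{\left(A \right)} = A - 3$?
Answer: $- \frac{157}{180} \approx -0.87222$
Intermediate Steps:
$t{\left(A \right)} = -3 + A$
$n{\left(K \right)} = -1 + K$ ($n{\left(K \right)} = K - 1 = -1 + K$)
$F{\left(x \right)} = \left(-5 + x\right)^{2} - x$
$c = \frac{1}{180}$ ($c = \frac{1}{\left(-1 + 4\right) - \left(-8 - \left(-5 - 8\right)^{2}\right)} = \frac{1}{3 + \left(\left(-13\right)^{2} + 8\right)} = \frac{1}{3 + \left(169 + 8\right)} = \frac{1}{3 + 177} = \frac{1}{180} \approx 0.0055556$)
$23 c + t{\left(2 \right)} = 23 \cdot \frac{1}{180} + \left(-3 + 2\right) = \frac{23}{180} - 1 = - \frac{157}{180}$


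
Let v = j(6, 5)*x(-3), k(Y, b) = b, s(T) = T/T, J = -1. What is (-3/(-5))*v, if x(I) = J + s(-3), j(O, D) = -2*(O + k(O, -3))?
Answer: 0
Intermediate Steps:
s(T) = 1
j(O, D) = 6 - 2*O (j(O, D) = -2*(O - 3) = -2*(-3 + O) = 6 - 2*O)
x(I) = 0 (x(I) = -1 + 1 = 0)
v = 0 (v = (6 - 2*6)*0 = (6 - 12)*0 = -6*0 = 0)
(-3/(-5))*v = -3/(-5)*0 = -3*(-⅕)*0 = (⅗)*0 = 0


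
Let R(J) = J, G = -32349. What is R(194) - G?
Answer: 32543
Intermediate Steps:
R(194) - G = 194 - 1*(-32349) = 194 + 32349 = 32543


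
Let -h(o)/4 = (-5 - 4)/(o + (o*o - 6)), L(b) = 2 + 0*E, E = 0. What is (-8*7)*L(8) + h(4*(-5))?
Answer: -20926/187 ≈ -111.90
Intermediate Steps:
L(b) = 2 (L(b) = 2 + 0*0 = 2 + 0 = 2)
h(o) = 36/(-6 + o + o²) (h(o) = -4*(-5 - 4)/(o + (o*o - 6)) = -(-36)/(o + (o² - 6)) = -(-36)/(o + (-6 + o²)) = -(-36)/(-6 + o + o²) = 36/(-6 + o + o²))
(-8*7)*L(8) + h(4*(-5)) = -8*7*2 + 36/(-6 + 4*(-5) + (4*(-5))²) = -56*2 + 36/(-6 - 20 + (-20)²) = -112 + 36/(-6 - 20 + 400) = -112 + 36/374 = -112 + 36*(1/374) = -112 + 18/187 = -20926/187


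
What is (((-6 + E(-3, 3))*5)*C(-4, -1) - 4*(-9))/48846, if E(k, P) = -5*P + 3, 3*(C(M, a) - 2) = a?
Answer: -19/8141 ≈ -0.0023339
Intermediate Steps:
C(M, a) = 2 + a/3
E(k, P) = 3 - 5*P
(((-6 + E(-3, 3))*5)*C(-4, -1) - 4*(-9))/48846 = (((-6 + (3 - 5*3))*5)*(2 + (⅓)*(-1)) - 4*(-9))/48846 = (((-6 + (3 - 15))*5)*(2 - ⅓) + 36)*(1/48846) = (((-6 - 12)*5)*(5/3) + 36)*(1/48846) = (-18*5*(5/3) + 36)*(1/48846) = (-90*5/3 + 36)*(1/48846) = (-150 + 36)*(1/48846) = -114*1/48846 = -19/8141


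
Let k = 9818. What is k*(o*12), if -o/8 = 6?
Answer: -5655168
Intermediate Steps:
o = -48 (o = -8*6 = -48)
k*(o*12) = 9818*(-48*12) = 9818*(-576) = -5655168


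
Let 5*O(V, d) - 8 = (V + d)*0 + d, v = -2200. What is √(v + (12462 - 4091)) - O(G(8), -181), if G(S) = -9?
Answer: 173/5 + 11*√51 ≈ 113.16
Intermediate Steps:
O(V, d) = 8/5 + d/5 (O(V, d) = 8/5 + ((V + d)*0 + d)/5 = 8/5 + (0 + d)/5 = 8/5 + d/5)
√(v + (12462 - 4091)) - O(G(8), -181) = √(-2200 + (12462 - 4091)) - (8/5 + (⅕)*(-181)) = √(-2200 + 8371) - (8/5 - 181/5) = √6171 - 1*(-173/5) = 11*√51 + 173/5 = 173/5 + 11*√51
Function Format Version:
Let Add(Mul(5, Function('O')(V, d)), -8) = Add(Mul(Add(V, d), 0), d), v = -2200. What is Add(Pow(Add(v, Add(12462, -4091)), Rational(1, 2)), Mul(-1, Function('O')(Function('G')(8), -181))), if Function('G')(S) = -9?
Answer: Add(Rational(173, 5), Mul(11, Pow(51, Rational(1, 2)))) ≈ 113.16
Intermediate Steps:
Function('O')(V, d) = Add(Rational(8, 5), Mul(Rational(1, 5), d)) (Function('O')(V, d) = Add(Rational(8, 5), Mul(Rational(1, 5), Add(Mul(Add(V, d), 0), d))) = Add(Rational(8, 5), Mul(Rational(1, 5), Add(0, d))) = Add(Rational(8, 5), Mul(Rational(1, 5), d)))
Add(Pow(Add(v, Add(12462, -4091)), Rational(1, 2)), Mul(-1, Function('O')(Function('G')(8), -181))) = Add(Pow(Add(-2200, Add(12462, -4091)), Rational(1, 2)), Mul(-1, Add(Rational(8, 5), Mul(Rational(1, 5), -181)))) = Add(Pow(Add(-2200, 8371), Rational(1, 2)), Mul(-1, Add(Rational(8, 5), Rational(-181, 5)))) = Add(Pow(6171, Rational(1, 2)), Mul(-1, Rational(-173, 5))) = Add(Mul(11, Pow(51, Rational(1, 2))), Rational(173, 5)) = Add(Rational(173, 5), Mul(11, Pow(51, Rational(1, 2))))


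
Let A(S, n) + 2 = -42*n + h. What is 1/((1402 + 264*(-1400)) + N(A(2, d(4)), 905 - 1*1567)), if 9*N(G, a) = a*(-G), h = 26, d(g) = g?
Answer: -1/378790 ≈ -2.6400e-6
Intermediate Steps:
A(S, n) = 24 - 42*n (A(S, n) = -2 + (-42*n + 26) = -2 + (26 - 42*n) = 24 - 42*n)
N(G, a) = -G*a/9 (N(G, a) = (a*(-G))/9 = (-G*a)/9 = -G*a/9)
1/((1402 + 264*(-1400)) + N(A(2, d(4)), 905 - 1*1567)) = 1/((1402 + 264*(-1400)) - (24 - 42*4)*(905 - 1*1567)/9) = 1/((1402 - 369600) - (24 - 168)*(905 - 1567)/9) = 1/(-368198 - ⅑*(-144)*(-662)) = 1/(-368198 - 10592) = 1/(-378790) = -1/378790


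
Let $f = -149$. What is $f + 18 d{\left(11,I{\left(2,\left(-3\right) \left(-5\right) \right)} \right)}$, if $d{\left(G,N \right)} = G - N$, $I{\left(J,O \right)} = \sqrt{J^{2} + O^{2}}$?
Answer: $49 - 18 \sqrt{229} \approx -223.39$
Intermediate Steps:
$f + 18 d{\left(11,I{\left(2,\left(-3\right) \left(-5\right) \right)} \right)} = -149 + 18 \left(11 - \sqrt{2^{2} + \left(\left(-3\right) \left(-5\right)\right)^{2}}\right) = -149 + 18 \left(11 - \sqrt{4 + 15^{2}}\right) = -149 + 18 \left(11 - \sqrt{4 + 225}\right) = -149 + 18 \left(11 - \sqrt{229}\right) = -149 + \left(198 - 18 \sqrt{229}\right) = 49 - 18 \sqrt{229}$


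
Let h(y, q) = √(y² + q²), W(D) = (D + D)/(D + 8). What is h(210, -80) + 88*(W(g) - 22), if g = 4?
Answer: -5632/3 + 10*√505 ≈ -1652.6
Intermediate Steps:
W(D) = 2*D/(8 + D) (W(D) = (2*D)/(8 + D) = 2*D/(8 + D))
h(y, q) = √(q² + y²)
h(210, -80) + 88*(W(g) - 22) = √((-80)² + 210²) + 88*(2*4/(8 + 4) - 22) = √(6400 + 44100) + 88*(2*4/12 - 22) = √50500 + 88*(2*4*(1/12) - 22) = 10*√505 + 88*(⅔ - 22) = 10*√505 + 88*(-64/3) = 10*√505 - 5632/3 = -5632/3 + 10*√505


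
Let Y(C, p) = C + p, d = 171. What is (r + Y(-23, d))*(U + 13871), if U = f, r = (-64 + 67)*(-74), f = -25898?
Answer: 889998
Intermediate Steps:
r = -222 (r = 3*(-74) = -222)
U = -25898
(r + Y(-23, d))*(U + 13871) = (-222 + (-23 + 171))*(-25898 + 13871) = (-222 + 148)*(-12027) = -74*(-12027) = 889998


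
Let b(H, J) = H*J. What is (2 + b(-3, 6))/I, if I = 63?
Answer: -16/63 ≈ -0.25397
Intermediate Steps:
(2 + b(-3, 6))/I = (2 - 3*6)/63 = (2 - 18)/63 = (1/63)*(-16) = -16/63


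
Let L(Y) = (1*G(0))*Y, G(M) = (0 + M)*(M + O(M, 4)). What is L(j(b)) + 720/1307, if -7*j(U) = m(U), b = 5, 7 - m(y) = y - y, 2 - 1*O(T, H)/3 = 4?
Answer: 720/1307 ≈ 0.55088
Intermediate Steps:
O(T, H) = -6 (O(T, H) = 6 - 3*4 = 6 - 12 = -6)
m(y) = 7 (m(y) = 7 - (y - y) = 7 - 1*0 = 7 + 0 = 7)
j(U) = -1 (j(U) = -⅐*7 = -1)
G(M) = M*(-6 + M) (G(M) = (0 + M)*(M - 6) = M*(-6 + M))
L(Y) = 0 (L(Y) = (1*(0*(-6 + 0)))*Y = (1*(0*(-6)))*Y = (1*0)*Y = 0*Y = 0)
L(j(b)) + 720/1307 = 0 + 720/1307 = 720/1307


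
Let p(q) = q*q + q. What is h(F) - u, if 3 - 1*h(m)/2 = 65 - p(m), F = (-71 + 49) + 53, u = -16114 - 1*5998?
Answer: 23972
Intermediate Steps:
u = -22112 (u = -16114 - 5998 = -22112)
p(q) = q + q² (p(q) = q² + q = q + q²)
F = 31 (F = -22 + 53 = 31)
h(m) = -124 + 2*m*(1 + m) (h(m) = 6 - 2*(65 - m*(1 + m)) = 6 + (-130 + 2*m*(1 + m)) = -124 + 2*m*(1 + m))
h(F) - u = (-124 + 2*31*(1 + 31)) - 1*(-22112) = (-124 + 2*31*32) + 22112 = (-124 + 1984) + 22112 = 1860 + 22112 = 23972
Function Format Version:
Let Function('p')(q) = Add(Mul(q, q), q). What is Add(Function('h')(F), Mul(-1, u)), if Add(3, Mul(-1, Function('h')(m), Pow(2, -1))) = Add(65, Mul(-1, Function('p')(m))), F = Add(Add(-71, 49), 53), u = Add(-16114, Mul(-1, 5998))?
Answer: 23972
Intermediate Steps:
u = -22112 (u = Add(-16114, -5998) = -22112)
Function('p')(q) = Add(q, Pow(q, 2)) (Function('p')(q) = Add(Pow(q, 2), q) = Add(q, Pow(q, 2)))
F = 31 (F = Add(-22, 53) = 31)
Function('h')(m) = Add(-124, Mul(2, m, Add(1, m))) (Function('h')(m) = Add(6, Mul(-2, Add(65, Mul(-1, Mul(m, Add(1, m)))))) = Add(6, Mul(-2, Add(65, Mul(-1, m, Add(1, m))))) = Add(6, Add(-130, Mul(2, m, Add(1, m)))) = Add(-124, Mul(2, m, Add(1, m))))
Add(Function('h')(F), Mul(-1, u)) = Add(Add(-124, Mul(2, 31, Add(1, 31))), Mul(-1, -22112)) = Add(Add(-124, Mul(2, 31, 32)), 22112) = Add(Add(-124, 1984), 22112) = Add(1860, 22112) = 23972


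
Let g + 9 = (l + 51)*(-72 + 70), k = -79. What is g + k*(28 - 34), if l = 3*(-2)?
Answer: 375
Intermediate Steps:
l = -6
g = -99 (g = -9 + (-6 + 51)*(-72 + 70) = -9 + 45*(-2) = -9 - 90 = -99)
g + k*(28 - 34) = -99 - 79*(28 - 34) = -99 - 79*(-6) = -99 + 474 = 375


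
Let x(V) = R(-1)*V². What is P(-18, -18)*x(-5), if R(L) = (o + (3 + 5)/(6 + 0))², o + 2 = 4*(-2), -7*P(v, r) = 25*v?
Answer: 845000/7 ≈ 1.2071e+5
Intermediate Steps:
P(v, r) = -25*v/7
o = -10 (o = -2 + 4*(-2) = -2 - 8 = -10)
R(L) = 676/9 (R(L) = (-10 + (3 + 5)/(6 + 0))² = (-10 + 8/6)² = (-10 + 8*(⅙))² = (-10 + 4/3)² = (-26/3)² = 676/9)
x(V) = 676*V²/9
P(-18, -18)*x(-5) = (-25/7*(-18))*((676/9)*(-5)²) = 450*((676/9)*25)/7 = (450/7)*(16900/9) = 845000/7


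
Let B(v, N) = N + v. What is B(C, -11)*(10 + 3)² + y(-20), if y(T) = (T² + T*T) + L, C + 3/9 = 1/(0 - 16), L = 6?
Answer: -53755/48 ≈ -1119.9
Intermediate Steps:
C = -19/48 (C = -⅓ + 1/(0 - 16) = -⅓ + 1/(-16) = -⅓ - 1/16 = -19/48 ≈ -0.39583)
y(T) = 6 + 2*T² (y(T) = (T² + T*T) + 6 = (T² + T²) + 6 = 2*T² + 6 = 6 + 2*T²)
B(C, -11)*(10 + 3)² + y(-20) = (-11 - 19/48)*(10 + 3)² + (6 + 2*(-20)²) = -547/48*13² + (6 + 2*400) = -547/48*169 + (6 + 800) = -92443/48 + 806 = -53755/48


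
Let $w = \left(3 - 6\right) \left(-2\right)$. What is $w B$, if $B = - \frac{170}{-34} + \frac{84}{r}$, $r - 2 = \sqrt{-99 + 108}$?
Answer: $\frac{654}{5} \approx 130.8$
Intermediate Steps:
$r = 5$ ($r = 2 + \sqrt{-99 + 108} = 2 + \sqrt{9} = 2 + 3 = 5$)
$B = \frac{109}{5}$ ($B = - \frac{170}{-34} + \frac{84}{5} = \left(-170\right) \left(- \frac{1}{34}\right) + 84 \cdot \frac{1}{5} = 5 + \frac{84}{5} = \frac{109}{5} \approx 21.8$)
$w = 6$ ($w = \left(-3\right) \left(-2\right) = 6$)
$w B = 6 \cdot \frac{109}{5} = \frac{654}{5}$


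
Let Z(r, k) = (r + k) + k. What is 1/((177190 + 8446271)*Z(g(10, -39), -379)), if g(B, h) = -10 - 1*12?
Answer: -1/6726299580 ≈ -1.4867e-10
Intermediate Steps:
g(B, h) = -22 (g(B, h) = -10 - 12 = -22)
Z(r, k) = r + 2*k (Z(r, k) = (k + r) + k = r + 2*k)
1/((177190 + 8446271)*Z(g(10, -39), -379)) = 1/((177190 + 8446271)*(-22 + 2*(-379))) = 1/(8623461*(-22 - 758)) = (1/8623461)/(-780) = (1/8623461)*(-1/780) = -1/6726299580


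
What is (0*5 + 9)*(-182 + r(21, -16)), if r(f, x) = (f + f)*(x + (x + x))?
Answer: -19782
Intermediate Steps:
r(f, x) = 6*f*x (r(f, x) = (2*f)*(x + 2*x) = (2*f)*(3*x) = 6*f*x)
(0*5 + 9)*(-182 + r(21, -16)) = (0*5 + 9)*(-182 + 6*21*(-16)) = (0 + 9)*(-182 - 2016) = 9*(-2198) = -19782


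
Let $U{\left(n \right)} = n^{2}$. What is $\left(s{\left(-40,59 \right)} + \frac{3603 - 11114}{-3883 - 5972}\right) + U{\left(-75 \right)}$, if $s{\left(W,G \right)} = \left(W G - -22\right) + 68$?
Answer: $\frac{33071036}{9855} \approx 3355.8$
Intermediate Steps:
$s{\left(W,G \right)} = 90 + G W$ ($s{\left(W,G \right)} = \left(G W + 22\right) + 68 = \left(22 + G W\right) + 68 = 90 + G W$)
$\left(s{\left(-40,59 \right)} + \frac{3603 - 11114}{-3883 - 5972}\right) + U{\left(-75 \right)} = \left(\left(90 + 59 \left(-40\right)\right) + \frac{3603 - 11114}{-3883 - 5972}\right) + \left(-75\right)^{2} = \left(\left(90 - 2360\right) - \frac{7511}{-9855}\right) + 5625 = \left(-2270 - - \frac{7511}{9855}\right) + 5625 = \left(-2270 + \frac{7511}{9855}\right) + 5625 = - \frac{22363339}{9855} + 5625 = \frac{33071036}{9855}$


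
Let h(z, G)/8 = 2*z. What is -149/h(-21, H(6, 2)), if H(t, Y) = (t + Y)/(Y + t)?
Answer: 149/336 ≈ 0.44345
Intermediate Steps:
H(t, Y) = 1 (H(t, Y) = (Y + t)/(Y + t) = 1)
h(z, G) = 16*z (h(z, G) = 8*(2*z) = 16*z)
-149/h(-21, H(6, 2)) = -149/(16*(-21)) = -149/(-336) = -149*(-1/336) = 149/336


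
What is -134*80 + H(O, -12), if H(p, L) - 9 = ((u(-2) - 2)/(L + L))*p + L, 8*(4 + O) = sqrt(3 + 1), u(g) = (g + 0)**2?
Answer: -171563/16 ≈ -10723.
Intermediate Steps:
u(g) = g**2
O = -15/4 (O = -4 + sqrt(3 + 1)/8 = -4 + sqrt(4)/8 = -4 + (1/8)*2 = -4 + 1/4 = -15/4 ≈ -3.7500)
H(p, L) = 9 + L + p/L (H(p, L) = 9 + ((((-2)**2 - 2)/(L + L))*p + L) = 9 + (((4 - 2)/((2*L)))*p + L) = 9 + ((2*(1/(2*L)))*p + L) = 9 + (p/L + L) = 9 + (L + p/L) = 9 + L + p/L)
-134*80 + H(O, -12) = -134*80 + (9 - 12 - 15/4/(-12)) = -10720 + (9 - 12 - 15/4*(-1/12)) = -10720 + (9 - 12 + 5/16) = -10720 - 43/16 = -171563/16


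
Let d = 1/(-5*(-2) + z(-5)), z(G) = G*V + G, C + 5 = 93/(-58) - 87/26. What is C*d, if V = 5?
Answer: 3751/7540 ≈ 0.49748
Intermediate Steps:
C = -3751/377 (C = -5 + (93/(-58) - 87/26) = -5 + (93*(-1/58) - 87*1/26) = -5 + (-93/58 - 87/26) = -5 - 1866/377 = -3751/377 ≈ -9.9496)
z(G) = 6*G (z(G) = G*5 + G = 5*G + G = 6*G)
d = -1/20 (d = 1/(-5*(-2) + 6*(-5)) = 1/(10 - 30) = 1/(-20) = -1/20 ≈ -0.050000)
C*d = -3751/377*(-1/20) = 3751/7540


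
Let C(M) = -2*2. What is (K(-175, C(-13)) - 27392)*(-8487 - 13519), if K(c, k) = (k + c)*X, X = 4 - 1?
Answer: 614605574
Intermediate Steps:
X = 3
C(M) = -4
K(c, k) = 3*c + 3*k (K(c, k) = (k + c)*3 = (c + k)*3 = 3*c + 3*k)
(K(-175, C(-13)) - 27392)*(-8487 - 13519) = ((3*(-175) + 3*(-4)) - 27392)*(-8487 - 13519) = ((-525 - 12) - 27392)*(-22006) = (-537 - 27392)*(-22006) = -27929*(-22006) = 614605574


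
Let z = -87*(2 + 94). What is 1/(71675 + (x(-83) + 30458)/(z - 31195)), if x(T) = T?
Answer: 39547/2834500850 ≈ 1.3952e-5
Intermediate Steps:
z = -8352 (z = -87*96 = -8352)
1/(71675 + (x(-83) + 30458)/(z - 31195)) = 1/(71675 + (-83 + 30458)/(-8352 - 31195)) = 1/(71675 + 30375/(-39547)) = 1/(71675 + 30375*(-1/39547)) = 1/(71675 - 30375/39547) = 1/(2834500850/39547) = 39547/2834500850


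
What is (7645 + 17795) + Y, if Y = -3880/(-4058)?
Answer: 51619700/2029 ≈ 25441.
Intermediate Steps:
Y = 1940/2029 (Y = -3880*(-1/4058) = 1940/2029 ≈ 0.95614)
(7645 + 17795) + Y = (7645 + 17795) + 1940/2029 = 25440 + 1940/2029 = 51619700/2029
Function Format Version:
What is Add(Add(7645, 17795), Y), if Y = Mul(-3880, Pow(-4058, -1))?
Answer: Rational(51619700, 2029) ≈ 25441.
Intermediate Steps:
Y = Rational(1940, 2029) (Y = Mul(-3880, Rational(-1, 4058)) = Rational(1940, 2029) ≈ 0.95614)
Add(Add(7645, 17795), Y) = Add(Add(7645, 17795), Rational(1940, 2029)) = Add(25440, Rational(1940, 2029)) = Rational(51619700, 2029)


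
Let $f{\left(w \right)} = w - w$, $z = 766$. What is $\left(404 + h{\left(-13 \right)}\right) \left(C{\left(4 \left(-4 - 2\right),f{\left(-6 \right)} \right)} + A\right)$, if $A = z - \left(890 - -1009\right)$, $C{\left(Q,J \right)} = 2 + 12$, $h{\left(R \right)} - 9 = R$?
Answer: $-447600$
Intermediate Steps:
$h{\left(R \right)} = 9 + R$
$f{\left(w \right)} = 0$
$C{\left(Q,J \right)} = 14$
$A = -1133$ ($A = 766 - \left(890 - -1009\right) = 766 - \left(890 + 1009\right) = 766 - 1899 = -1133$)
$\left(404 + h{\left(-13 \right)}\right) \left(C{\left(4 \left(-4 - 2\right),f{\left(-6 \right)} \right)} + A\right) = \left(404 + \left(9 - 13\right)\right) \left(14 - 1133\right) = \left(404 - 4\right) \left(-1119\right) = 400 \left(-1119\right) = -447600$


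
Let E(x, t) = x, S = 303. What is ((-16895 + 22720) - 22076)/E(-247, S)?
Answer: 16251/247 ≈ 65.793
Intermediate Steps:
((-16895 + 22720) - 22076)/E(-247, S) = ((-16895 + 22720) - 22076)/(-247) = (5825 - 22076)*(-1/247) = -16251*(-1/247) = 16251/247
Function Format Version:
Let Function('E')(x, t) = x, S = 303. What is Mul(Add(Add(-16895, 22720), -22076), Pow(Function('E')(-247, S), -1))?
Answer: Rational(16251, 247) ≈ 65.793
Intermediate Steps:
Mul(Add(Add(-16895, 22720), -22076), Pow(Function('E')(-247, S), -1)) = Mul(Add(Add(-16895, 22720), -22076), Pow(-247, -1)) = Mul(Add(5825, -22076), Rational(-1, 247)) = Mul(-16251, Rational(-1, 247)) = Rational(16251, 247)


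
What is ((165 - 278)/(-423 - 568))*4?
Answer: 452/991 ≈ 0.45610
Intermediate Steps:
((165 - 278)/(-423 - 568))*4 = -113/(-991)*4 = -113*(-1/991)*4 = (113/991)*4 = 452/991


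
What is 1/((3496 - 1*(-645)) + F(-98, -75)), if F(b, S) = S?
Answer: 1/4066 ≈ 0.00024594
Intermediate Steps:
1/((3496 - 1*(-645)) + F(-98, -75)) = 1/((3496 - 1*(-645)) - 75) = 1/((3496 + 645) - 75) = 1/(4141 - 75) = 1/4066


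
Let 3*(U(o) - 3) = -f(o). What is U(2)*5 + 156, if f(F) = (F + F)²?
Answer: 433/3 ≈ 144.33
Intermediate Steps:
f(F) = 4*F² (f(F) = (2*F)² = 4*F²)
U(o) = 3 - 4*o²/3 (U(o) = 3 + (-4*o²)/3 = 3 - 4*o²/3)
U(2)*5 + 156 = (3 - 4/3*2²)*5 + 156 = (3 - 4/3*4)*5 + 156 = (3 - 16/3)*5 + 156 = -7/3*5 + 156 = -35/3 + 156 = 433/3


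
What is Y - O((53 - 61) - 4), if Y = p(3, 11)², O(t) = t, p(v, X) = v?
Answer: 21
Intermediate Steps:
Y = 9 (Y = 3² = 9)
Y - O((53 - 61) - 4) = 9 - ((53 - 61) - 4) = 9 - (-8 - 4) = 9 - 1*(-12) = 9 + 12 = 21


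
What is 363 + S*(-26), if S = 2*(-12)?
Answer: 987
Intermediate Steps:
S = -24
363 + S*(-26) = 363 - 24*(-26) = 363 + 624 = 987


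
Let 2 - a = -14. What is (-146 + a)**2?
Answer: 16900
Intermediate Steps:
a = 16 (a = 2 - 1*(-14) = 2 + 14 = 16)
(-146 + a)**2 = (-146 + 16)**2 = (-130)**2 = 16900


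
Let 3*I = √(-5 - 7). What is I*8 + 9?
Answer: 9 + 16*I*√3/3 ≈ 9.0 + 9.2376*I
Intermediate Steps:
I = 2*I*√3/3 (I = √(-5 - 7)/3 = √(-12)/3 = (2*I*√3)/3 = 2*I*√3/3 ≈ 1.1547*I)
I*8 + 9 = (2*I*√3/3)*8 + 9 = 16*I*√3/3 + 9 = 9 + 16*I*√3/3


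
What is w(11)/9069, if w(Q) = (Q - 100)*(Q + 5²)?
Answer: -1068/3023 ≈ -0.35329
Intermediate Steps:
w(Q) = (-100 + Q)*(25 + Q) (w(Q) = (-100 + Q)*(Q + 25) = (-100 + Q)*(25 + Q))
w(11)/9069 = (-2500 + 11² - 75*11)/9069 = (-2500 + 121 - 825)*(1/9069) = -3204*1/9069 = -1068/3023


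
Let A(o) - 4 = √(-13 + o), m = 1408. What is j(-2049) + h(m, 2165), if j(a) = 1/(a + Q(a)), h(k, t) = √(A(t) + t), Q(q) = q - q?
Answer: -1/2049 + √(2169 + 2*√538) ≈ 47.067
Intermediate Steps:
A(o) = 4 + √(-13 + o)
Q(q) = 0
h(k, t) = √(4 + t + √(-13 + t)) (h(k, t) = √((4 + √(-13 + t)) + t) = √(4 + t + √(-13 + t)))
j(a) = 1/a (j(a) = 1/(a + 0) = 1/a)
j(-2049) + h(m, 2165) = 1/(-2049) + √(4 + 2165 + √(-13 + 2165)) = -1/2049 + √(4 + 2165 + √2152) = -1/2049 + √(4 + 2165 + 2*√538) = -1/2049 + √(2169 + 2*√538)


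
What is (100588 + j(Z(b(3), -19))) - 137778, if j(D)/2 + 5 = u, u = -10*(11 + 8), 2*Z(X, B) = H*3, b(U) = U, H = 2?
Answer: -37580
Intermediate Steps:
Z(X, B) = 3 (Z(X, B) = (2*3)/2 = (1/2)*6 = 3)
u = -190 (u = -10*19 = -190)
j(D) = -390 (j(D) = -10 + 2*(-190) = -10 - 380 = -390)
(100588 + j(Z(b(3), -19))) - 137778 = (100588 - 390) - 137778 = 100198 - 137778 = -37580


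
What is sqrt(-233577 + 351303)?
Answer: sqrt(117726) ≈ 343.11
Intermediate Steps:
sqrt(-233577 + 351303) = sqrt(117726)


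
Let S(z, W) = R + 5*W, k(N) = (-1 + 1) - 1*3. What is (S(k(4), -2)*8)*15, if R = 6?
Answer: -480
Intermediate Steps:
k(N) = -3 (k(N) = 0 - 3 = -3)
S(z, W) = 6 + 5*W
(S(k(4), -2)*8)*15 = ((6 + 5*(-2))*8)*15 = ((6 - 10)*8)*15 = -4*8*15 = -32*15 = -480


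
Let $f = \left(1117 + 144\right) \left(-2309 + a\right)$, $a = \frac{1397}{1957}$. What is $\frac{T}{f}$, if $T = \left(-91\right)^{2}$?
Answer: $- \frac{1246609}{438179652} \approx -0.002845$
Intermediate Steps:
$a = \frac{1397}{1957}$ ($a = 1397 \cdot \frac{1}{1957} = \frac{1397}{1957} \approx 0.71385$)
$T = 8281$
$f = - \frac{5696335476}{1957}$ ($f = \left(1117 + 144\right) \left(-2309 + \frac{1397}{1957}\right) = 1261 \left(- \frac{4517316}{1957}\right) = - \frac{5696335476}{1957} \approx -2.9107 \cdot 10^{6}$)
$\frac{T}{f} = \frac{8281}{- \frac{5696335476}{1957}} = 8281 \left(- \frac{1957}{5696335476}\right) = - \frac{1246609}{438179652}$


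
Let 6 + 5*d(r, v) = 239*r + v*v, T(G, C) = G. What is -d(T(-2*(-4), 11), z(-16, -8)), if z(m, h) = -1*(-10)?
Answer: -2006/5 ≈ -401.20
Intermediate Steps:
z(m, h) = 10
d(r, v) = -6/5 + v²/5 + 239*r/5 (d(r, v) = -6/5 + (239*r + v*v)/5 = -6/5 + (239*r + v²)/5 = -6/5 + (v² + 239*r)/5 = -6/5 + (v²/5 + 239*r/5) = -6/5 + v²/5 + 239*r/5)
-d(T(-2*(-4), 11), z(-16, -8)) = -(-6/5 + (⅕)*10² + 239*(-2*(-4))/5) = -(-6/5 + (⅕)*100 + (239/5)*8) = -(-6/5 + 20 + 1912/5) = -1*2006/5 = -2006/5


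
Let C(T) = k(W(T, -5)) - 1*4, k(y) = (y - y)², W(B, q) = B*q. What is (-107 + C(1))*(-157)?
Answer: 17427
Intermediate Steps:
k(y) = 0 (k(y) = 0² = 0)
C(T) = -4 (C(T) = 0 - 1*4 = 0 - 4 = -4)
(-107 + C(1))*(-157) = (-107 - 4)*(-157) = -111*(-157) = 17427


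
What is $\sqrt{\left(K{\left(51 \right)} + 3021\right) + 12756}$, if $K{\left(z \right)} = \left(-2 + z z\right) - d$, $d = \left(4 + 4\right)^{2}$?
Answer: $2 \sqrt{4578} \approx 135.32$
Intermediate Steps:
$d = 64$ ($d = 8^{2} = 64$)
$K{\left(z \right)} = -66 + z^{2}$ ($K{\left(z \right)} = \left(-2 + z z\right) - 64 = \left(-2 + z^{2}\right) - 64 = -66 + z^{2}$)
$\sqrt{\left(K{\left(51 \right)} + 3021\right) + 12756} = \sqrt{\left(\left(-66 + 51^{2}\right) + 3021\right) + 12756} = \sqrt{\left(\left(-66 + 2601\right) + 3021\right) + 12756} = \sqrt{\left(2535 + 3021\right) + 12756} = \sqrt{5556 + 12756} = \sqrt{18312} = 2 \sqrt{4578}$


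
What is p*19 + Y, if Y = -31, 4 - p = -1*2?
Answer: 83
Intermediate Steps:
p = 6 (p = 4 - (-1)*2 = 4 - 1*(-2) = 4 + 2 = 6)
p*19 + Y = 6*19 - 31 = 114 - 31 = 83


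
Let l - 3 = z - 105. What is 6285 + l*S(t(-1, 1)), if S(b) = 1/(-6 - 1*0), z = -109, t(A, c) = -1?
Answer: 37921/6 ≈ 6320.2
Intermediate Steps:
S(b) = -⅙ (S(b) = 1/(-6 + 0) = 1/(-6) = -⅙)
l = -211 (l = 3 + (-109 - 105) = 3 - 214 = -211)
6285 + l*S(t(-1, 1)) = 6285 - 211*(-⅙) = 6285 + 211/6 = 37921/6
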